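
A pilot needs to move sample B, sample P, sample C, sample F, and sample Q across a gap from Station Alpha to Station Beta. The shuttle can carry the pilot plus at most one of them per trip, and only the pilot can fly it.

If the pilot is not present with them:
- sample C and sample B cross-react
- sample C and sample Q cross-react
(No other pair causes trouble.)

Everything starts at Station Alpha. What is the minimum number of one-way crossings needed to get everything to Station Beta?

Counting alone: the pilot can take at most 1 across per trip to Station Beta, so moving all 5 needs at least 5 loaded trips out, with a return between consecutive ones — at least 9 crossings.
The safety rule pushes this higher. Following every safe sequence of crossings, the most of the 5 that can be at Station Beta as the shuttle arrives there on crossing 9 is 4 — never all 5.
So no plan with fewer than 11 crossings exists, and this one achieves 11:
1. Pilot goes to Station Beta with sample C.  [Station Alpha: sample B, sample F, sample P, sample Q | Station Beta: sample C]
2. Pilot goes back to Station Alpha alone.  [Station Alpha: sample B, sample F, sample P, sample Q | Station Beta: sample C]
3. Pilot goes to Station Beta with sample B.  [Station Alpha: sample F, sample P, sample Q | Station Beta: sample B, sample C]
4. Pilot goes back to Station Alpha with sample C.  [Station Alpha: sample C, sample F, sample P, sample Q | Station Beta: sample B]
5. Pilot goes to Station Beta with sample Q.  [Station Alpha: sample C, sample F, sample P | Station Beta: sample B, sample Q]
6. Pilot goes back to Station Alpha alone.  [Station Alpha: sample C, sample F, sample P | Station Beta: sample B, sample Q]
7. Pilot goes to Station Beta with sample P.  [Station Alpha: sample C, sample F | Station Beta: sample B, sample P, sample Q]
8. Pilot goes back to Station Alpha alone.  [Station Alpha: sample C, sample F | Station Beta: sample B, sample P, sample Q]
9. Pilot goes to Station Beta with sample F.  [Station Alpha: sample C | Station Beta: sample B, sample F, sample P, sample Q]
10. Pilot goes back to Station Alpha alone.  [Station Alpha: sample C | Station Beta: sample B, sample F, sample P, sample Q]
11. Pilot goes to Station Beta with sample C.  [Station Alpha: — | Station Beta: sample B, sample C, sample F, sample P, sample Q]

11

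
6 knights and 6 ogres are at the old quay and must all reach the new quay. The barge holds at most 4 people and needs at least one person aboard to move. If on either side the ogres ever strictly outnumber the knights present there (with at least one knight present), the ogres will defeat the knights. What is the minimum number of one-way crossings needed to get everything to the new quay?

Counting alone: each trip to the new quay takes at most 4 across and each return brings at least 1 back, so after t trips out (and t−1 returns) at most 4t − (t−1) of the 12 are across; that first reaches 12 at t = 4, so at least 7 crossings are needed.
The safety rule pushes this higher. Following every safe sequence of crossings, the most of the 12 that can be at the new quay as the barge arrives there on crossing 7 is 11 — never all 12.
So no plan with fewer than 9 crossings exists, and this one achieves 9:
1. 2 ogres → the new quay.  (the old quay: 6K 4O; the new quay: 0K 2O)
2. 1 ogre ← the old quay.  (the old quay: 6K 5O; the new quay: 0K 1O)
3. 4 ogres → the new quay.  (the old quay: 6K 1O; the new quay: 0K 5O)
4. 1 ogre ← the old quay.  (the old quay: 6K 2O; the new quay: 0K 4O)
5. 4 knights → the new quay.  (the old quay: 2K 2O; the new quay: 4K 4O)
6. 1 knight and 1 ogre ← the old quay.  (the old quay: 3K 3O; the new quay: 3K 3O)
7. 2 knights and 2 ogres → the new quay.  (the old quay: 1K 1O; the new quay: 5K 5O)
8. 1 knight and 1 ogre ← the old quay.  (the old quay: 2K 2O; the new quay: 4K 4O)
9. 2 knights and 2 ogres → the new quay.  (the old quay: 0K 0O; the new quay: 6K 6O)

9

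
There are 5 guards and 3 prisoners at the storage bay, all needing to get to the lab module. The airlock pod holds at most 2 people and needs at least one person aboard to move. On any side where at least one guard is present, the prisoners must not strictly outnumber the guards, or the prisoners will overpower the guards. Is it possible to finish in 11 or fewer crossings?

Counting alone: each trip to the lab module takes at most 2 across and each return brings at least 1 back, so after t trips out (and t−1 returns) at most 2t − (t−1) of the 8 are across; that first reaches 8 at t = 7, so at least 13 crossings are needed.
Since 11 < 13, 11 crossings cannot be enough. (The shortest complete plan in fact takes 13:)
1. 2 prisoners → the lab module.  (the storage bay: 5G 1P; the lab module: 0G 2P)
2. 1 prisoner ← the storage bay.  (the storage bay: 5G 2P; the lab module: 0G 1P)
3. 2 prisoners → the lab module.  (the storage bay: 5G 0P; the lab module: 0G 3P)
4. 1 prisoner ← the storage bay.  (the storage bay: 5G 1P; the lab module: 0G 2P)
5. 2 guards → the lab module.  (the storage bay: 3G 1P; the lab module: 2G 2P)
6. 1 prisoner ← the storage bay.  (the storage bay: 3G 2P; the lab module: 2G 1P)
7. 1 guard and 1 prisoner → the lab module.  (the storage bay: 2G 1P; the lab module: 3G 2P)
8. 1 prisoner ← the storage bay.  (the storage bay: 2G 2P; the lab module: 3G 1P)
9. 2 prisoners → the lab module.  (the storage bay: 2G 0P; the lab module: 3G 3P)
10. 1 prisoner ← the storage bay.  (the storage bay: 2G 1P; the lab module: 3G 2P)
11. 1 guard and 1 prisoner → the lab module.  (the storage bay: 1G 0P; the lab module: 4G 3P)
12. 1 prisoner ← the storage bay.  (the storage bay: 1G 1P; the lab module: 4G 2P)
13. 1 guard and 1 prisoner → the lab module.  (the storage bay: 0G 0P; the lab module: 5G 3P)

No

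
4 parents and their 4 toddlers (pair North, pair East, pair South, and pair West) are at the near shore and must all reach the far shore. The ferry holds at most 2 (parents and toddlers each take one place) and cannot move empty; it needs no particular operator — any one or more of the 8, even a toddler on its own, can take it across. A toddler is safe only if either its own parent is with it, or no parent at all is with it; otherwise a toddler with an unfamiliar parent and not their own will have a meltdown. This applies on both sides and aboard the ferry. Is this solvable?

Following every safe sequence of crossings from the start, the most of the 8 that can be at the far shore as the ferry arrives there on crossings 1, 3, 5 is 2, 3, 4 respectively; the best ever achieved is 4 of 8.
From crossing 7 on, no configuration arises that was not already reachable earlier: only 44 distinct safe configurations (who is on which side, and where the ferry is) can ever be reached, none of them has everyone across, and every continuation just revisits them. So no valid plan exists.

No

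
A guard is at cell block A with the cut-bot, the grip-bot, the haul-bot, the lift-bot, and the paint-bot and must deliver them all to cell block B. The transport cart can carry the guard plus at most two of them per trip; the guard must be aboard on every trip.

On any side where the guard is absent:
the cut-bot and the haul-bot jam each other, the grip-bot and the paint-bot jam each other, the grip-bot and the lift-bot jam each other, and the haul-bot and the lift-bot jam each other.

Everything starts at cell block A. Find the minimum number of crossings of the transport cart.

7

Counting alone: the guard can take at most 2 across per trip to cell block B, so moving all 5 needs at least 3 loaded trips out, with a return between consecutive ones — at least 5 crossings.
The safety rule pushes this higher. Following every safe sequence of crossings, the most of the 5 that can be at cell block B as the transport cart arrives there on crossing 5 is 4 — never all 5.
So no plan with fewer than 7 crossings exists, and this one achieves 7:
1. Guard goes to cell block B with the grip-bot and the haul-bot.  [cell block A: the cut-bot, the lift-bot, the paint-bot | cell block B: the grip-bot, the haul-bot]
2. Guard goes back to cell block A alone.  [cell block A: the cut-bot, the lift-bot, the paint-bot | cell block B: the grip-bot, the haul-bot]
3. Guard goes to cell block B with the cut-bot.  [cell block A: the lift-bot, the paint-bot | cell block B: the cut-bot, the grip-bot, the haul-bot]
4. Guard goes back to cell block A with the haul-bot.  [cell block A: the haul-bot, the lift-bot, the paint-bot | cell block B: the cut-bot, the grip-bot]
5. Guard goes to cell block B with the lift-bot and the paint-bot.  [cell block A: the haul-bot | cell block B: the cut-bot, the grip-bot, the lift-bot, the paint-bot]
6. Guard goes back to cell block A with the grip-bot.  [cell block A: the grip-bot, the haul-bot | cell block B: the cut-bot, the lift-bot, the paint-bot]
7. Guard goes to cell block B with the grip-bot and the haul-bot.  [cell block A: — | cell block B: the cut-bot, the grip-bot, the haul-bot, the lift-bot, the paint-bot]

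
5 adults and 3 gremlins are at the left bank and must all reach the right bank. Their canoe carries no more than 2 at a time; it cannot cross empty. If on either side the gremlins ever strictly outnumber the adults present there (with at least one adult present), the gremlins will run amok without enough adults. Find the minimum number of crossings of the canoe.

Counting alone: each trip to the right bank takes at most 2 across and each return brings at least 1 back, so after t trips out (and t−1 returns) at most 2t − (t−1) of the 8 are across; that first reaches 8 at t = 7, so at least 13 crossings are needed.
The plan below uses exactly 13 crossings, so it is optimal:
1. 2 gremlins → the right bank.  (the left bank: 5A 1G; the right bank: 0A 2G)
2. 1 gremlin ← the left bank.  (the left bank: 5A 2G; the right bank: 0A 1G)
3. 2 gremlins → the right bank.  (the left bank: 5A 0G; the right bank: 0A 3G)
4. 1 gremlin ← the left bank.  (the left bank: 5A 1G; the right bank: 0A 2G)
5. 2 adults → the right bank.  (the left bank: 3A 1G; the right bank: 2A 2G)
6. 1 gremlin ← the left bank.  (the left bank: 3A 2G; the right bank: 2A 1G)
7. 1 adult and 1 gremlin → the right bank.  (the left bank: 2A 1G; the right bank: 3A 2G)
8. 1 gremlin ← the left bank.  (the left bank: 2A 2G; the right bank: 3A 1G)
9. 2 gremlins → the right bank.  (the left bank: 2A 0G; the right bank: 3A 3G)
10. 1 gremlin ← the left bank.  (the left bank: 2A 1G; the right bank: 3A 2G)
11. 1 adult and 1 gremlin → the right bank.  (the left bank: 1A 0G; the right bank: 4A 3G)
12. 1 gremlin ← the left bank.  (the left bank: 1A 1G; the right bank: 4A 2G)
13. 1 adult and 1 gremlin → the right bank.  (the left bank: 0A 0G; the right bank: 5A 3G)

13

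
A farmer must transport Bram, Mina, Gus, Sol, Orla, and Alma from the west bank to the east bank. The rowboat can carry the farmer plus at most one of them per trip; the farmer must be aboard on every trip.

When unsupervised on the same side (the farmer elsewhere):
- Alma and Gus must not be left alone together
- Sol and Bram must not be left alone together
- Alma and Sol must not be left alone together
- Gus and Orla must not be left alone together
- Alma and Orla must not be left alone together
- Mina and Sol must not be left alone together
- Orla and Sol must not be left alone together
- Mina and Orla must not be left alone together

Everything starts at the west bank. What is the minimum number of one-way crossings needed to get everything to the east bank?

Whatever the first load, the items left behind include a forbidden pair without the farmer. No opening move is safe, so no plan exists.

impossible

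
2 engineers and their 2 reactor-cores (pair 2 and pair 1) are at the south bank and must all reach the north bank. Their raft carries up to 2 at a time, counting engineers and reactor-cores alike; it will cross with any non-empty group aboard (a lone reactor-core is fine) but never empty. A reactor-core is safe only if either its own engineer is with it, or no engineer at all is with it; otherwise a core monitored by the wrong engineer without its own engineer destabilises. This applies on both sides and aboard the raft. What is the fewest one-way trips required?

Counting alone: each trip to the north bank takes at most 2 across and each return brings at least 1 back, so after t trips out (and t−1 returns) at most 2t − (t−1) of the 4 are across; that first reaches 4 at t = 3, so at least 5 crossings are needed.
The plan below uses exactly 5 crossings, so it is optimal:
1. engineer 2 and reactor-core 2 cross → the north bank.
2. engineer 2 crosses ← the south bank.
3. engineer 1 and engineer 2 cross → the north bank.
4. engineer 1 crosses ← the south bank.
5. engineer 1 and reactor-core 1 cross → the north bank.

5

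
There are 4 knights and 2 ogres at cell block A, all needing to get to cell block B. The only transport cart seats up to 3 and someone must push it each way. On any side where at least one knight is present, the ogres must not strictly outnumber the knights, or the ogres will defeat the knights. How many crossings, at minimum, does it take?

5

Counting alone: each trip to cell block B takes at most 3 across and each return brings at least 1 back, so after t trips out (and t−1 returns) at most 3t − (t−1) of the 6 are across; that first reaches 6 at t = 3, so at least 5 crossings are needed.
The plan below uses exactly 5 crossings, so it is optimal:
1. 2 ogres → cell block B.  (cell block A: 4K 0O; cell block B: 0K 2O)
2. 1 ogre ← cell block A.  (cell block A: 4K 1O; cell block B: 0K 1O)
3. 2 knights and 1 ogre → cell block B.  (cell block A: 2K 0O; cell block B: 2K 2O)
4. 1 ogre ← cell block A.  (cell block A: 2K 1O; cell block B: 2K 1O)
5. 2 knights and 1 ogre → cell block B.  (cell block A: 0K 0O; cell block B: 4K 2O)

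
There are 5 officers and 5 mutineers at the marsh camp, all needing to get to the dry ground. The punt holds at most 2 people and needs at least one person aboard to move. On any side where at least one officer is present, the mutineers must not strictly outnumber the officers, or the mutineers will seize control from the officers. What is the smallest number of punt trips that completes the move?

Following every safe sequence of crossings from the start, the most of the 10 that can be at the dry ground as the punt arrives there on crossings 1, 3, 5, 7 is 2, 3, 4, 5 respectively; the best ever achieved is 5 of 10.
From crossing 9 on, no configuration arises that was not already reachable earlier: only 13 distinct safe configurations (who is on which side, and where the punt is) can ever be reached, none of them has everyone across, and every continuation just revisits them. They are: 0 officers + 0 mutineers across (punt back at the start); 0 officers + 1 mutineer across (punt there); 0 officers + 1 mutineer across (punt back at the start); 0 officers + 2 mutineers across (punt there); 0 officers + 2 mutineers across (punt back at the start); 0 officers + 3 mutineers across (punt there); 0 officers + 3 mutineers across (punt back at the start); 0 officers + 4 mutineers across (punt there); 0 officers + 4 mutineers across (punt back at the start); 0 officers + 5 mutineers across (punt there); 1 officer + 1 mutineer across (punt there); 1 officer + 1 mutineer across (punt back at the start); 2 officers + 2 mutineers across (punt there). So no valid plan exists.

impossible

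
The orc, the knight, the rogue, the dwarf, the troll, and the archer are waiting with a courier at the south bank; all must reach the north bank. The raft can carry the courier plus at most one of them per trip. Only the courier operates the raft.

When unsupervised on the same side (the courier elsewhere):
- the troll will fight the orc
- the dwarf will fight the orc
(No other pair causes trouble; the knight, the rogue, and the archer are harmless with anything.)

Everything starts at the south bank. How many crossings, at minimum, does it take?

13

Counting alone: the courier can take at most 1 across per trip to the north bank, so moving all 6 needs at least 6 loaded trips out, with a return between consecutive ones — at least 11 crossings.
The safety rule pushes this higher. Following every safe sequence of crossings, the most of the 6 that can be at the north bank as the raft arrives there on crossing 11 is 5 — never all 6.
So no plan with fewer than 13 crossings exists, and this one achieves 13:
1. Courier goes to the north bank with the orc.  [the south bank: the archer, the dwarf, the knight, the rogue, the troll | the north bank: the orc]
2. Courier goes back to the south bank alone.  [the south bank: the archer, the dwarf, the knight, the rogue, the troll | the north bank: the orc]
3. Courier goes to the north bank with the knight.  [the south bank: the archer, the dwarf, the rogue, the troll | the north bank: the knight, the orc]
4. Courier goes back to the south bank alone.  [the south bank: the archer, the dwarf, the rogue, the troll | the north bank: the knight, the orc]
5. Courier goes to the north bank with the rogue.  [the south bank: the archer, the dwarf, the troll | the north bank: the knight, the orc, the rogue]
6. Courier goes back to the south bank alone.  [the south bank: the archer, the dwarf, the troll | the north bank: the knight, the orc, the rogue]
7. Courier goes to the north bank with the dwarf.  [the south bank: the archer, the troll | the north bank: the dwarf, the knight, the orc, the rogue]
8. Courier goes back to the south bank with the orc.  [the south bank: the archer, the orc, the troll | the north bank: the dwarf, the knight, the rogue]
9. Courier goes to the north bank with the troll.  [the south bank: the archer, the orc | the north bank: the dwarf, the knight, the rogue, the troll]
10. Courier goes back to the south bank alone.  [the south bank: the archer, the orc | the north bank: the dwarf, the knight, the rogue, the troll]
11. Courier goes to the north bank with the archer.  [the south bank: the orc | the north bank: the archer, the dwarf, the knight, the rogue, the troll]
12. Courier goes back to the south bank alone.  [the south bank: the orc | the north bank: the archer, the dwarf, the knight, the rogue, the troll]
13. Courier goes to the north bank with the orc.  [the south bank: — | the north bank: the archer, the dwarf, the knight, the orc, the rogue, the troll]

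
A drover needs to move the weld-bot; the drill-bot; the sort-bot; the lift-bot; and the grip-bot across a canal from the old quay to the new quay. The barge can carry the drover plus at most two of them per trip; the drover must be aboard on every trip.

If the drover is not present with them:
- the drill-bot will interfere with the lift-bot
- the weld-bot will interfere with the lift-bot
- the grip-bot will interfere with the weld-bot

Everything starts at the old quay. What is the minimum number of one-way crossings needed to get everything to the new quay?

5

Counting alone: the drover can take at most 2 across per trip to the new quay, so moving all 5 needs at least 3 loaded trips out, with a return between consecutive ones — at least 5 crossings.
The plan below uses exactly 5 crossings, so it is optimal:
1. Drover goes to the new quay with the drill-bot and the weld-bot.
2. Drover goes back to the old quay alone.
3. Drover goes to the new quay with the sort-bot.
4. Drover goes back to the old quay alone.
5. Drover goes to the new quay with the grip-bot and the lift-bot.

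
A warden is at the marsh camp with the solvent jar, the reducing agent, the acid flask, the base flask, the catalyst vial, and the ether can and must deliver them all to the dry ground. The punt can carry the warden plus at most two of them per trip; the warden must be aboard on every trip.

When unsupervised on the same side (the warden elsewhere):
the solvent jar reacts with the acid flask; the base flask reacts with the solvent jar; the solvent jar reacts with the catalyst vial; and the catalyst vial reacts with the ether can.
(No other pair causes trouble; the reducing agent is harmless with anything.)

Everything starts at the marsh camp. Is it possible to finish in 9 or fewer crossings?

Yes

Yes — this plan uses 7 crossings (≤ 9):
1. Warden goes to the dry ground with the catalyst vial and the solvent jar.  [the marsh camp: the acid flask, the base flask, the ether can, the reducing agent | the dry ground: the catalyst vial, the solvent jar]
2. Warden goes back to the marsh camp with the solvent jar.  [the marsh camp: the acid flask, the base flask, the ether can, the reducing agent, the solvent jar | the dry ground: the catalyst vial]
3. Warden goes to the dry ground with the reducing agent and the solvent jar.  [the marsh camp: the acid flask, the base flask, the ether can | the dry ground: the catalyst vial, the reducing agent, the solvent jar]
4. Warden goes back to the marsh camp with the solvent jar.  [the marsh camp: the acid flask, the base flask, the ether can, the solvent jar | the dry ground: the catalyst vial, the reducing agent]
5. Warden goes to the dry ground with the acid flask and the base flask.  [the marsh camp: the ether can, the solvent jar | the dry ground: the acid flask, the base flask, the catalyst vial, the reducing agent]
6. Warden goes back to the marsh camp alone.  [the marsh camp: the ether can, the solvent jar | the dry ground: the acid flask, the base flask, the catalyst vial, the reducing agent]
7. Warden goes to the dry ground with the ether can and the solvent jar.  [the marsh camp: — | the dry ground: the acid flask, the base flask, the catalyst vial, the ether can, the reducing agent, the solvent jar]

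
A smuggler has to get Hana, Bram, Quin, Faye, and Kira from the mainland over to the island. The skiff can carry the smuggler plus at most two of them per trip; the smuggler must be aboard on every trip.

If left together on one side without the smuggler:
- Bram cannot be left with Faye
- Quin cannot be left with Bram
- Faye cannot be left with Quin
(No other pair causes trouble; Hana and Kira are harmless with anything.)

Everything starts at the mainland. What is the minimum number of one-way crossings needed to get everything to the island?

7

Counting alone: the smuggler can take at most 2 across per trip to the island, so moving all 5 needs at least 3 loaded trips out, with a return between consecutive ones — at least 5 crossings.
The safety rule pushes this higher. Following every safe sequence of crossings, the most of the 5 that can be at the island as the skiff arrives there on crossing 5 is 4 — never all 5.
So no plan with fewer than 7 crossings exists, and this one achieves 7:
1. Smuggler goes to the island with Bram and Quin.
2. Smuggler goes back to the mainland with Bram.
3. Smuggler goes to the island with Bram and Hana.
4. Smuggler goes back to the mainland with Bram.
5. Smuggler goes to the island with Bram and Kira.
6. Smuggler goes back to the mainland with Bram.
7. Smuggler goes to the island with Bram and Faye.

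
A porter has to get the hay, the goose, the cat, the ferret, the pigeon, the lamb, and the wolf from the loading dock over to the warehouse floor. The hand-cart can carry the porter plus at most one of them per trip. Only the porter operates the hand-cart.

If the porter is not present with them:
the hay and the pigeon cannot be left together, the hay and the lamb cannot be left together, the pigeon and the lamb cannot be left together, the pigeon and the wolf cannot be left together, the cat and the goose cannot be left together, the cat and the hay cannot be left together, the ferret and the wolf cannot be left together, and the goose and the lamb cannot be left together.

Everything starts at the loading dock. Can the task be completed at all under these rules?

No

Whatever the first load, the items left behind include a forbidden pair without the porter. No opening move is safe, so no plan exists.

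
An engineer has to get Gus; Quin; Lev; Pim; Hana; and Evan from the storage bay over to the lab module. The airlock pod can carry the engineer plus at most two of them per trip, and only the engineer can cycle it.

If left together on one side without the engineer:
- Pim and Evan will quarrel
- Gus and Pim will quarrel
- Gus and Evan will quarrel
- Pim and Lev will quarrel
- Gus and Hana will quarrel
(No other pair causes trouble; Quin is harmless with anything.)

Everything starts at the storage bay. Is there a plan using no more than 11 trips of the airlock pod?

Yes — this plan uses 9 crossings (≤ 11):
1. Engineer goes to the lab module with Gus and Pim.  [the storage bay: Evan, Hana, Lev, Quin | the lab module: Gus, Pim]
2. Engineer goes back to the storage bay with Gus.  [the storage bay: Evan, Gus, Hana, Lev, Quin | the lab module: Pim]
3. Engineer goes to the lab module with Gus and Quin.  [the storage bay: Evan, Hana, Lev | the lab module: Gus, Pim, Quin]
4. Engineer goes back to the storage bay with Gus.  [the storage bay: Evan, Gus, Hana, Lev | the lab module: Pim, Quin]
5. Engineer goes to the lab module with Gus and Lev.  [the storage bay: Evan, Hana | the lab module: Gus, Lev, Pim, Quin]
6. Engineer goes back to the storage bay with Pim.  [the storage bay: Evan, Hana, Pim | the lab module: Gus, Lev, Quin]
7. Engineer goes to the lab module with Evan and Hana.  [the storage bay: Pim | the lab module: Evan, Gus, Hana, Lev, Quin]
8. Engineer goes back to the storage bay with Gus.  [the storage bay: Gus, Pim | the lab module: Evan, Hana, Lev, Quin]
9. Engineer goes to the lab module with Gus and Pim.  [the storage bay: — | the lab module: Evan, Gus, Hana, Lev, Pim, Quin]

Yes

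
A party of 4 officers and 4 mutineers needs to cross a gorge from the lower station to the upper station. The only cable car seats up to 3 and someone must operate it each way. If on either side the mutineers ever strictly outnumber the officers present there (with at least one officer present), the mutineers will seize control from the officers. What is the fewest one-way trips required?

Counting alone: each trip to the upper station takes at most 3 across and each return brings at least 1 back, so after t trips out (and t−1 returns) at most 3t − (t−1) of the 8 are across; that first reaches 8 at t = 4, so at least 7 crossings are needed.
The safety rule pushes this higher. Following every safe sequence of crossings, the most of the 8 that can be at the upper station as the cable car arrives there on crossing 7 is 7 — never all 8.
So no plan with fewer than 9 crossings exists, and this one achieves 9:
1. 2 mutineers → the upper station.  (the lower station: 4O 2M; the upper station: 0O 2M)
2. 1 mutineer ← the lower station.  (the lower station: 4O 3M; the upper station: 0O 1M)
3. 3 mutineers → the upper station.  (the lower station: 4O 0M; the upper station: 0O 4M)
4. 1 mutineer ← the lower station.  (the lower station: 4O 1M; the upper station: 0O 3M)
5. 3 officers → the upper station.  (the lower station: 1O 1M; the upper station: 3O 3M)
6. 1 officer and 1 mutineer ← the lower station.  (the lower station: 2O 2M; the upper station: 2O 2M)
7. 2 officers → the upper station.  (the lower station: 0O 2M; the upper station: 4O 2M)
8. 1 mutineer ← the lower station.  (the lower station: 0O 3M; the upper station: 4O 1M)
9. 3 mutineers → the upper station.  (the lower station: 0O 0M; the upper station: 4O 4M)

9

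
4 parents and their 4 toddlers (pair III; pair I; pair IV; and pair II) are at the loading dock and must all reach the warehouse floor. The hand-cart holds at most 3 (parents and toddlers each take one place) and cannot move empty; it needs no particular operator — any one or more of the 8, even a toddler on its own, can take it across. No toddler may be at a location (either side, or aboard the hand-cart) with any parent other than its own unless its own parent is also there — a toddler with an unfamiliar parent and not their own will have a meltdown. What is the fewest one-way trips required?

9

Counting alone: each trip to the warehouse floor takes at most 3 across and each return brings at least 1 back, so after t trips out (and t−1 returns) at most 3t − (t−1) of the 8 are across; that first reaches 8 at t = 4, so at least 7 crossings are needed.
The safety rule pushes this higher. Following every safe sequence of crossings, the most of the 8 that can be at the warehouse floor as the hand-cart arrives there on crossing 7 is 7 — never all 8.
So no plan with fewer than 9 crossings exists, and this one achieves 9:
1. parent III and toddler III cross → the warehouse floor.
2. parent III crosses ← the loading dock.
3. parent I, parent III, and toddler I cross → the warehouse floor.
4. parent III and toddler III cross ← the loading dock.
5. parent II, parent III, and parent IV cross → the warehouse floor.
6. toddler I crosses ← the loading dock.
7. toddler I and toddler III cross → the warehouse floor.
8. toddler III crosses ← the loading dock.
9. toddler II, toddler III, and toddler IV cross → the warehouse floor.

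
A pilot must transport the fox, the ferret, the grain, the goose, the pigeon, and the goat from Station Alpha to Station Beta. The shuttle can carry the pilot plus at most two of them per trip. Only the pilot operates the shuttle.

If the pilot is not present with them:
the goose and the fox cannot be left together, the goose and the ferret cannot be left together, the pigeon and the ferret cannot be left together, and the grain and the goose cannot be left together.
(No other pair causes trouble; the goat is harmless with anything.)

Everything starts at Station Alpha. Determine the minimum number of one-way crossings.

7

Counting alone: the pilot can take at most 2 across per trip to Station Beta, so moving all 6 needs at least 3 loaded trips out, with a return between consecutive ones — at least 5 crossings.
The safety rule pushes this higher. Following every safe sequence of crossings, the most of the 6 that can be at Station Beta as the shuttle arrives there on crossing 5 is 5 — never all 6.
So no plan with fewer than 7 crossings exists, and this one achieves 7:
1. Pilot goes to Station Beta with the ferret and the goose.  [Station Alpha: the fox, the goat, the grain, the pigeon | Station Beta: the ferret, the goose]
2. Pilot goes back to Station Alpha with the ferret.  [Station Alpha: the ferret, the fox, the goat, the grain, the pigeon | Station Beta: the goose]
3. Pilot goes to Station Beta with the ferret and the fox.  [Station Alpha: the goat, the grain, the pigeon | Station Beta: the ferret, the fox, the goose]
4. Pilot goes back to Station Alpha with the goose.  [Station Alpha: the goat, the goose, the grain, the pigeon | Station Beta: the ferret, the fox]
5. Pilot goes to Station Beta with the goat and the grain.  [Station Alpha: the goose, the pigeon | Station Beta: the ferret, the fox, the goat, the grain]
6. Pilot goes back to Station Alpha alone.  [Station Alpha: the goose, the pigeon | Station Beta: the ferret, the fox, the goat, the grain]
7. Pilot goes to Station Beta with the goose and the pigeon.  [Station Alpha: — | Station Beta: the ferret, the fox, the goat, the goose, the grain, the pigeon]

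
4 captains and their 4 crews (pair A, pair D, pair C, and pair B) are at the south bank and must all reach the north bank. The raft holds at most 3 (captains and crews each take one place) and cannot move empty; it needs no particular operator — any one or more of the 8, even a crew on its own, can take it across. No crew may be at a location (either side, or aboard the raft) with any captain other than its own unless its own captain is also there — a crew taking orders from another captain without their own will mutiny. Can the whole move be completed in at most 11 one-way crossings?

Yes — this plan uses 9 crossings (≤ 11):
1. captain A and crew A cross → the north bank.
2. captain A crosses ← the south bank.
3. captain A, captain D, and crew D cross → the north bank.
4. captain A and crew A cross ← the south bank.
5. captain A, captain B, and captain C cross → the north bank.
6. crew D crosses ← the south bank.
7. crew A and crew D cross → the north bank.
8. crew A crosses ← the south bank.
9. crew A, crew B, and crew C cross → the north bank.

Yes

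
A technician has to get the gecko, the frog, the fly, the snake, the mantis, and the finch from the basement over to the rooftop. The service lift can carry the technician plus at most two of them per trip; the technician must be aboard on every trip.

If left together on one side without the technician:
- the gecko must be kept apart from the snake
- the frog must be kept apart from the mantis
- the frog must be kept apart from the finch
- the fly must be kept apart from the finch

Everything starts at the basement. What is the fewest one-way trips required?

impossible

Whatever the first load, the items left behind include a forbidden pair without the technician. No opening move is safe, so no plan exists.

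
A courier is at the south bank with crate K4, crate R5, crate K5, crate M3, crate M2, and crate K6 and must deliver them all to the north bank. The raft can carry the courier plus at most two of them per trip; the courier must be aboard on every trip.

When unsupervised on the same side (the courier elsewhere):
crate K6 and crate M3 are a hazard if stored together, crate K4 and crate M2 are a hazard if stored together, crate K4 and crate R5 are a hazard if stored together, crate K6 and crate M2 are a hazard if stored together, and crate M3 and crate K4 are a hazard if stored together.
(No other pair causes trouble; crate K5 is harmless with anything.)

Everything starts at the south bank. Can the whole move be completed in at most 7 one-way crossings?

Yes — this plan uses 7 crossings (≤ 7):
1. Courier goes to the north bank with crate K4 and crate K6.
2. Courier goes back to the south bank alone.
3. Courier goes to the north bank with crate K5 and crate R5.
4. Courier goes back to the south bank with crate K4.
5. Courier goes to the north bank with crate M2 and crate M3.
6. Courier goes back to the south bank with crate K6.
7. Courier goes to the north bank with crate K4 and crate K6.

Yes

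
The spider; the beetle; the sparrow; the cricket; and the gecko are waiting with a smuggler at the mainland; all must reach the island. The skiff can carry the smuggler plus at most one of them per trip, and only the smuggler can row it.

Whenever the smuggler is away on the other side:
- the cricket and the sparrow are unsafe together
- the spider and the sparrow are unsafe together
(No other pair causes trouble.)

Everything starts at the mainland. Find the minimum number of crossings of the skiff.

11

Counting alone: the smuggler can take at most 1 across per trip to the island, so moving all 5 needs at least 5 loaded trips out, with a return between consecutive ones — at least 9 crossings.
The safety rule pushes this higher. Following every safe sequence of crossings, the most of the 5 that can be at the island as the skiff arrives there on crossing 9 is 4 — never all 5.
So no plan with fewer than 11 crossings exists, and this one achieves 11:
1. Smuggler goes to the island with the sparrow.  [the mainland: the beetle, the cricket, the gecko, the spider | the island: the sparrow]
2. Smuggler goes back to the mainland alone.  [the mainland: the beetle, the cricket, the gecko, the spider | the island: the sparrow]
3. Smuggler goes to the island with the spider.  [the mainland: the beetle, the cricket, the gecko | the island: the sparrow, the spider]
4. Smuggler goes back to the mainland with the sparrow.  [the mainland: the beetle, the cricket, the gecko, the sparrow | the island: the spider]
5. Smuggler goes to the island with the cricket.  [the mainland: the beetle, the gecko, the sparrow | the island: the cricket, the spider]
6. Smuggler goes back to the mainland alone.  [the mainland: the beetle, the gecko, the sparrow | the island: the cricket, the spider]
7. Smuggler goes to the island with the beetle.  [the mainland: the gecko, the sparrow | the island: the beetle, the cricket, the spider]
8. Smuggler goes back to the mainland alone.  [the mainland: the gecko, the sparrow | the island: the beetle, the cricket, the spider]
9. Smuggler goes to the island with the gecko.  [the mainland: the sparrow | the island: the beetle, the cricket, the gecko, the spider]
10. Smuggler goes back to the mainland alone.  [the mainland: the sparrow | the island: the beetle, the cricket, the gecko, the spider]
11. Smuggler goes to the island with the sparrow.  [the mainland: — | the island: the beetle, the cricket, the gecko, the sparrow, the spider]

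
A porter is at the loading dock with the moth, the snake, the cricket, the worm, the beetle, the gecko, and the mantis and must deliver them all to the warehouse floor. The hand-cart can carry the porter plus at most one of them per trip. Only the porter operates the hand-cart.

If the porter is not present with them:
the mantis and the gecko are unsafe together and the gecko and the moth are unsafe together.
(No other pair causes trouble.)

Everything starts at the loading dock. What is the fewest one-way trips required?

Counting alone: the porter can take at most 1 across per trip to the warehouse floor, so moving all 7 needs at least 7 loaded trips out, with a return between consecutive ones — at least 13 crossings.
The safety rule pushes this higher. Following every safe sequence of crossings, the most of the 7 that can be at the warehouse floor as the hand-cart arrives there on crossing 13 is 6 — never all 7.
So no plan with fewer than 15 crossings exists, and this one achieves 15:
1. Porter goes to the warehouse floor with the gecko.
2. Porter goes back to the loading dock alone.
3. Porter goes to the warehouse floor with the moth.
4. Porter goes back to the loading dock with the gecko.
5. Porter goes to the warehouse floor with the mantis.
6. Porter goes back to the loading dock alone.
7. Porter goes to the warehouse floor with the snake.
8. Porter goes back to the loading dock alone.
9. Porter goes to the warehouse floor with the cricket.
10. Porter goes back to the loading dock alone.
11. Porter goes to the warehouse floor with the worm.
12. Porter goes back to the loading dock alone.
13. Porter goes to the warehouse floor with the beetle.
14. Porter goes back to the loading dock alone.
15. Porter goes to the warehouse floor with the gecko.

15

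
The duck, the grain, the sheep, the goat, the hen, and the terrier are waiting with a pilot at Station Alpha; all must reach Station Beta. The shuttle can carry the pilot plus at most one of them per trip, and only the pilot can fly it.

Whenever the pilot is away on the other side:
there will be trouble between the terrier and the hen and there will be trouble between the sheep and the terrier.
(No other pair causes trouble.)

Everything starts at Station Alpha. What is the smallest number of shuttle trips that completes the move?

Counting alone: the pilot can take at most 1 across per trip to Station Beta, so moving all 6 needs at least 6 loaded trips out, with a return between consecutive ones — at least 11 crossings.
The safety rule pushes this higher. Following every safe sequence of crossings, the most of the 6 that can be at Station Beta as the shuttle arrives there on crossing 11 is 5 — never all 6.
So no plan with fewer than 13 crossings exists, and this one achieves 13:
1. Pilot goes to Station Beta with the terrier.  [Station Alpha: the duck, the goat, the grain, the hen, the sheep | Station Beta: the terrier]
2. Pilot goes back to Station Alpha alone.  [Station Alpha: the duck, the goat, the grain, the hen, the sheep | Station Beta: the terrier]
3. Pilot goes to Station Beta with the duck.  [Station Alpha: the goat, the grain, the hen, the sheep | Station Beta: the duck, the terrier]
4. Pilot goes back to Station Alpha alone.  [Station Alpha: the goat, the grain, the hen, the sheep | Station Beta: the duck, the terrier]
5. Pilot goes to Station Beta with the grain.  [Station Alpha: the goat, the hen, the sheep | Station Beta: the duck, the grain, the terrier]
6. Pilot goes back to Station Alpha alone.  [Station Alpha: the goat, the hen, the sheep | Station Beta: the duck, the grain, the terrier]
7. Pilot goes to Station Beta with the sheep.  [Station Alpha: the goat, the hen | Station Beta: the duck, the grain, the sheep, the terrier]
8. Pilot goes back to Station Alpha with the terrier.  [Station Alpha: the goat, the hen, the terrier | Station Beta: the duck, the grain, the sheep]
9. Pilot goes to Station Beta with the hen.  [Station Alpha: the goat, the terrier | Station Beta: the duck, the grain, the hen, the sheep]
10. Pilot goes back to Station Alpha alone.  [Station Alpha: the goat, the terrier | Station Beta: the duck, the grain, the hen, the sheep]
11. Pilot goes to Station Beta with the goat.  [Station Alpha: the terrier | Station Beta: the duck, the goat, the grain, the hen, the sheep]
12. Pilot goes back to Station Alpha alone.  [Station Alpha: the terrier | Station Beta: the duck, the goat, the grain, the hen, the sheep]
13. Pilot goes to Station Beta with the terrier.  [Station Alpha: — | Station Beta: the duck, the goat, the grain, the hen, the sheep, the terrier]

13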